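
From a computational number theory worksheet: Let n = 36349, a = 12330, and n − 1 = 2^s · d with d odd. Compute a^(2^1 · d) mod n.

9944

n − 1 = 36348 = 2^2 · 9087, so s = 2 and d = 9087.
x_0 = 12330^9087 mod 36349 = 30806.
x_1 = 30806^2 mod 36349 = 9944.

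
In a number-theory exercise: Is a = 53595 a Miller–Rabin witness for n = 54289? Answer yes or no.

n − 1 = 54288 = 2^4 · 3393, so s = 4 and d = 3393.
x_0 = 53595^3393 mod 54289 = 46355.
x_0 is neither 1 nor 54288, so continue squaring.
x_1 = 46355^2 mod 54289 = 27405.
x_2 = 27405^2 mod 54289 = 54288.
x_2 ≡ −1, so 53595 is not a witness.

no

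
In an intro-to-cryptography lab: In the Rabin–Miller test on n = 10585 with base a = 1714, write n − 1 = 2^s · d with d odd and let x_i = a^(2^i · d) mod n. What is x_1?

n − 1 = 10584 = 2^3 · 1323, so s = 3 and d = 1323.
x_0 = 1714^1323 mod 10585 = 7784.
x_1 = 7784^2 mod 10585 = 2116.

2116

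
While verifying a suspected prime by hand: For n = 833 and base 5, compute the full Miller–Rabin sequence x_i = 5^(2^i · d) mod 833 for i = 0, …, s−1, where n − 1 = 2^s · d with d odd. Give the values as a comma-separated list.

n − 1 = 832 = 2^6 · 13, so s = 6 and d = 13.
x_0 = 5^13 mod 833 = 768.
x_1 = 768^2 mod 833 = 60.
x_2 = 60^2 mod 833 = 268.
x_3 = 268^2 mod 833 = 186.
x_4 = 186^2 mod 833 = 443.
x_5 = 443^2 mod 833 = 494.

768, 60, 268, 186, 443, 494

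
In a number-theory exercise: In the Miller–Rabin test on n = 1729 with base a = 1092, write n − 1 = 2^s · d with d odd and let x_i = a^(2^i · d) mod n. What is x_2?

1274

n − 1 = 1728 = 2^6 · 27, so s = 6 and d = 27.
x_0 = 1092^27 mod 1729 = 1274.
x_1 = 1274^2 mod 1729 = 1274.
x_2 = 1274^2 mod 1729 = 1274.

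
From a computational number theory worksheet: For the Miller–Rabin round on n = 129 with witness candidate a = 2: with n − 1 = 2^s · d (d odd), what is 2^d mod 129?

2

n − 1 = 128 = 2^7 · 1, so s = 7 and d = 1.
2^1 mod 129 = 2.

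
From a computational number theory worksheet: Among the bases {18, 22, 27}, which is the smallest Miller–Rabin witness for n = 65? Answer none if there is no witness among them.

22

n − 1 = 64 = 2^6 · 1, so s = 6 and d = 1.
Base 18: x_0 = 18^1 mod 65 = 18. x_0 is neither 1 nor 64, so continue squaring. x_1 = 18^2 mod 65 = 64. x_1 ≡ −1, so 18 is not a witness.
Base 22: x_0 = 22^1 mod 65 = 22. x_0 is neither 1 nor 64, so continue squaring. x_1 = 22^2 mod 65 = 29. x_2 = 29^2 mod 65 = 61. x_3 = 61^2 mod 65 = 16. x_4 = 16^2 mod 65 = 61. x_5 = 61^2 mod 65 = 16. Reached i = s−1 = 5 without hitting −1: 22 is a Miller–Rabin witness and 65 is composite.
Base 27: x_0 = 27^1 mod 65 = 27. x_0 is neither 1 nor 64, so continue squaring. x_1 = 27^2 mod 65 = 14. x_2 = 14^2 mod 65 = 1. x_2 = 1 but x_1 ≠ ±1, a nontrivial square root of 1 — 27 is a witness and 65 is composite.
The smallest witness among the given bases is 22.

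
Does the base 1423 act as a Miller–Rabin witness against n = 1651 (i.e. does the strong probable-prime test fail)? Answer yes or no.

n − 1 = 1650 = 2^1 · 825, so s = 1 and d = 825.
x_0 = 1423^825 mod 1651 = 1357.
x_0 ∉ {1, 1650} and s = 1, so 1423 is a Miller–Rabin witness and 1651 is composite.

yes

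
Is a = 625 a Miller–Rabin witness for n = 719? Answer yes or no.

n − 1 = 718 = 2^1 · 359, so s = 1 and d = 359.
x_0 = 625^359 mod 719 = 1.
x_0 = 1, so 625 is not a witness.

no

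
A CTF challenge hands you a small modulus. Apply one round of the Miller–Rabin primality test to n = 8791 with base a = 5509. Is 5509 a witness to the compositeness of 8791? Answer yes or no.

n − 1 = 8790 = 2^1 · 4395, so s = 1 and d = 4395.
x_0 = 5509^4395 mod 8791 = 1968.
x_0 ∉ {1, 8790} and s = 1, so 5509 is a Miller–Rabin witness and 8791 is composite.

yes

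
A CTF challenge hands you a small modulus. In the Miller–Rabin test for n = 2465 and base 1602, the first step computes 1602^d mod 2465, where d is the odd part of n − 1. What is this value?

n − 1 = 2464 = 2^5 · 77, so s = 5 and d = 77.
1602^77 mod 2465 = 1857.

1857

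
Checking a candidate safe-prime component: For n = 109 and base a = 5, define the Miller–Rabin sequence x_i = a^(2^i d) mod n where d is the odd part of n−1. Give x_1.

1

n − 1 = 108 = 2^2 · 27, so s = 2 and d = 27.
x_0 = 5^27 mod 109 = 1.
x_1 = 1^2 mod 109 = 1.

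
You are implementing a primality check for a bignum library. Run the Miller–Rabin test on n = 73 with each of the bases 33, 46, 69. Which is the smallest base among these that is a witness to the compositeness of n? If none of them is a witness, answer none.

none

n − 1 = 72 = 2^3 · 9, so s = 3 and d = 9.
Base 33: x_0 = 33^9 mod 73 = 63. x_0 is neither 1 nor 72, so continue squaring. x_1 = 63^2 mod 73 = 27. x_2 = 27^2 mod 73 = 72. x_2 ≡ −1, so 33 is not a witness.
Base 46: x_0 = 46^9 mod 73 = 46. x_0 is neither 1 nor 72, so continue squaring. x_1 = 46^2 mod 73 = 72. x_1 ≡ −1, so 46 is not a witness.
Base 69: x_0 = 69^9 mod 73 = 72. x_0 = 72 ≡ −1, so 69 is not a witness.
No listed base is a witness for 73.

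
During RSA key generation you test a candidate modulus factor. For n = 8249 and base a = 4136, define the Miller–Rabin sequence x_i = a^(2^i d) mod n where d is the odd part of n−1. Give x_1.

n − 1 = 8248 = 2^3 · 1031, so s = 3 and d = 1031.
x_0 = 4136^1031 mod 8249 = 2167.
x_1 = 2167^2 mod 8249 = 2208.

2208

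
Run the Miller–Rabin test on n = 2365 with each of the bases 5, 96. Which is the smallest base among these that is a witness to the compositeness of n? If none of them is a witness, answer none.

5

n − 1 = 2364 = 2^2 · 591, so s = 2 and d = 591.
Base 5: x_0 = 5^591 mod 2365 = 555. x_0 is neither 1 nor 2364, so continue squaring. x_1 = 555^2 mod 2365 = 575. Reached i = s−1 = 1 without hitting −1: 5 is a Miller–Rabin witness and 2365 is composite.
Base 96: x_0 = 96^591 mod 2365 = 1086. x_0 is neither 1 nor 2364, so continue squaring. x_1 = 1086^2 mod 2365 = 1626. Reached i = s−1 = 1 without hitting −1: 96 is a Miller–Rabin witness and 2365 is composite.
The smallest witness among the given bases is 5.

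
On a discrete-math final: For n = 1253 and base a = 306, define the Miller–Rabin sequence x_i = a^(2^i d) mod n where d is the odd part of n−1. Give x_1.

n − 1 = 1252 = 2^2 · 313, so s = 2 and d = 313.
Repeated squaring mod 1253: 306^1 ≡ 306, 306^2 ≡ 914, 306^4 ≡ 898, 306^8 ≡ 725, 306^16 ≡ 618, 306^32 ≡ 1012, 306^64 ≡ 443, 306^128 ≡ 781, 306^256 ≡ 1003.
313 = 256 + 32 + 16 + 8 + 1, so 306^313 ≡ 1003·1012·618·725·306 ≡ 481 (mod 1253).
x_0 = 481.
x_1 = 481^2 mod 1253 = 809.

809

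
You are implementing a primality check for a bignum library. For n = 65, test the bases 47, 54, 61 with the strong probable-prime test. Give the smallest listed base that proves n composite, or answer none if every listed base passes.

n − 1 = 64 = 2^6 · 1, so s = 6 and d = 1.
Base 47: x_0 = 47^1 mod 65 = 47. x_0 is neither 1 nor 64, so continue squaring. x_1 = 47^2 mod 65 = 64. x_1 ≡ −1, so 47 is not a witness.
Base 54: x_0 = 54^1 mod 65 = 54. x_0 is neither 1 nor 64, so continue squaring. x_1 = 54^2 mod 65 = 56. x_2 = 56^2 mod 65 = 16. x_3 = 16^2 mod 65 = 61. x_4 = 61^2 mod 65 = 16. x_5 = 16^2 mod 65 = 61. Reached i = s−1 = 5 without hitting −1: 54 is a Miller–Rabin witness and 65 is composite.
Base 61: x_0 = 61^1 mod 65 = 61. x_0 is neither 1 nor 64, so continue squaring. x_1 = 61^2 mod 65 = 16. x_2 = 16^2 mod 65 = 61. x_3 = 61^2 mod 65 = 16. x_4 = 16^2 mod 65 = 61. x_5 = 61^2 mod 65 = 16. Reached i = s−1 = 5 without hitting −1: 61 is a Miller–Rabin witness and 65 is composite.
The smallest witness among the given bases is 54.

54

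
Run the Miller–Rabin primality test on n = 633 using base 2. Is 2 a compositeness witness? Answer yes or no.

n − 1 = 632 = 2^3 · 79, so s = 3 and d = 79.
x_0 = 2^79 mod 633 = 338.
x_0 is neither 1 nor 632, so continue squaring.
x_1 = 338^2 mod 633 = 304.
x_2 = 304^2 mod 633 = 631.
Reached i = s−1 = 2 without hitting −1: 2 is a Miller–Rabin witness and 633 is composite.

yes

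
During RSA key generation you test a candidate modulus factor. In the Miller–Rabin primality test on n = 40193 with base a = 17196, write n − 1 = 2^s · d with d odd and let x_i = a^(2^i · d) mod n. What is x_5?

n − 1 = 40192 = 2^8 · 157, so s = 8 and d = 157.
x_0 = 17196^157 mod 40193 = 38514.
x_1 = 38514^2 mod 40193 = 5531.
x_2 = 5531^2 mod 40193 = 5088.
x_3 = 5088^2 mod 40193 = 3452.
x_4 = 3452^2 mod 40193 = 19176.
x_5 = 19176^2 mod 40193 = 33412.

33412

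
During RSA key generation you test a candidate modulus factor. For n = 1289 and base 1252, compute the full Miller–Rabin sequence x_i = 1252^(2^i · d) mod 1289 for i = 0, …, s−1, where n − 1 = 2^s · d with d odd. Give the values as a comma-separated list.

n − 1 = 1288 = 2^3 · 161, so s = 3 and d = 161.
x_0 = 1252^161 mod 1289 = 887.
x_1 = 887^2 mod 1289 = 479.
x_2 = 479^2 mod 1289 = 1288.

887, 479, 1288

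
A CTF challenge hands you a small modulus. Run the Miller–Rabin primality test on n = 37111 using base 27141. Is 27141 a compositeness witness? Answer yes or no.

n − 1 = 37110 = 2^1 · 18555, so s = 1 and d = 18555.
x_0 = 27141^18555 mod 37111 = 28439.
x_0 ∉ {1, 37110} and s = 1, so 27141 is a Miller–Rabin witness and 37111 is composite.

yes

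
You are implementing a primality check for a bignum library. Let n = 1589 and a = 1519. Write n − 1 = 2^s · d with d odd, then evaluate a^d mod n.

n − 1 = 1588 = 2^2 · 397, so s = 2 and d = 397.
1519^397 mod 1589 = 504.

504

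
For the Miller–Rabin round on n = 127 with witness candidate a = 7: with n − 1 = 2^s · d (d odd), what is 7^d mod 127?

n − 1 = 126 = 2^1 · 63, so s = 1 and d = 63.
7^63 mod 127 = 126.

126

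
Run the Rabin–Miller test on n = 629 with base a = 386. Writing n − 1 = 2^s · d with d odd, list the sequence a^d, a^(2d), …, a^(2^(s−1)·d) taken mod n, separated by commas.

n − 1 = 628 = 2^2 · 157, so s = 2 and d = 157.
x_0 = 386^157 mod 629 = 490.
x_1 = 490^2 mod 629 = 451.

490, 451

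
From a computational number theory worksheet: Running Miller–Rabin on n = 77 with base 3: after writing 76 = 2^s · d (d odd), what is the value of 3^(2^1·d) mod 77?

n − 1 = 76 = 2^2 · 19, so s = 2 and d = 19.
Repeated squaring mod 77: 3^1 ≡ 3, 3^2 ≡ 9, 3^4 ≡ 4, 3^8 ≡ 16, 3^16 ≡ 25.
19 = 16 + 2 + 1, so 3^19 ≡ 25·9·3 ≡ 59 (mod 77).
x_0 = 59.
x_1 = 59^2 mod 77 = 16.

16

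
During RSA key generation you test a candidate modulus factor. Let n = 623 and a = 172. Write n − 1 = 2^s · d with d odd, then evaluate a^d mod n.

n − 1 = 622 = 2^1 · 311, so s = 1 and d = 311.
By repeated squaring, 172^311 ≡ 394 (mod 623).

394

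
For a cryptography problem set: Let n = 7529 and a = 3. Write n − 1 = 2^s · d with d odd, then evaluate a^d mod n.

7237

n − 1 = 7528 = 2^3 · 941, so s = 3 and d = 941.
Repeated squaring mod 7529: 3^1 ≡ 3, 3^2 ≡ 9, 3^4 ≡ 81, 3^8 ≡ 6561, 3^16 ≡ 3428, 3^32 ≡ 5944, 3^64 ≡ 5068, 3^128 ≡ 3205, 3^256 ≡ 2469, 3^512 ≡ 5000.
941 = 512 + 256 + 128 + 32 + 8 + 4 + 1, so 3^941 ≡ 5000·2469·3205·5944·6561·81·3 ≡ 7237 (mod 7529).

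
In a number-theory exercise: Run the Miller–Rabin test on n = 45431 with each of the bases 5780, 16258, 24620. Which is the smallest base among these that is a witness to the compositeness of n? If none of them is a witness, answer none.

n − 1 = 45430 = 2^1 · 22715, so s = 1 and d = 22715.
Base 5780: x_0 = 5780^22715 mod 45431 = 35722. x_0 ∉ {1, 45430} and s = 1, so 5780 is a Miller–Rabin witness and 45431 is composite.
Base 16258: x_0 = 16258^22715 mod 45431 = 35640. x_0 ∉ {1, 45430} and s = 1, so 16258 is a Miller–Rabin witness and 45431 is composite.
Base 24620: x_0 = 24620^22715 mod 45431 = 2635. x_0 ∉ {1, 45430} and s = 1, so 24620 is a Miller–Rabin witness and 45431 is composite.
The smallest witness among the given bases is 5780.

5780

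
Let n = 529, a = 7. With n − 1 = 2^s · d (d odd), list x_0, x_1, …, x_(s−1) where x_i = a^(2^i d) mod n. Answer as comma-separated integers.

n − 1 = 528 = 2^4 · 33, so s = 4 and d = 33.
x_0 = 7^33 mod 529 = 114.
x_1 = 114^2 mod 529 = 300.
x_2 = 300^2 mod 529 = 70.
x_3 = 70^2 mod 529 = 139.

114, 300, 70, 139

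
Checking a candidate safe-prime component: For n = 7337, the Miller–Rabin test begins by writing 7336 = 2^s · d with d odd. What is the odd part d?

917

Halving: 7336 → 3668 → 1834 → 917; 917 is odd.
So 7336 = 2^3 · 917.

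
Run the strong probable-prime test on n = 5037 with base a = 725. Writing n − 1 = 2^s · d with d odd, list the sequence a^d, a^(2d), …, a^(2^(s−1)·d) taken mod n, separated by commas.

n − 1 = 5036 = 2^2 · 1259, so s = 2 and d = 1259.
x_0 = 725^1259 mod 5037 = 3767.
x_1 = 3767^2 mod 5037 = 1060.

3767, 1060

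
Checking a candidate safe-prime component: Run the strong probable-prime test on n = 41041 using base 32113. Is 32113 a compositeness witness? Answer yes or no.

n − 1 = 41040 = 2^4 · 2565, so s = 4 and d = 2565.
Repeated squaring mod 41041: 32113^1 ≡ 32113, 32113^2 ≡ 7562, 32113^4 ≡ 13731, 32113^8 ≡ 39048, 32113^16 ≡ 32113, 32113^32 ≡ 7562, 32113^64 ≡ 13731, 32113^128 ≡ 39048, 32113^256 ≡ 32113, 32113^512 ≡ 7562, 32113^1024 ≡ 13731, 32113^2048 ≡ 39048.
2565 = 2048 + 512 + 4 + 1, so 32113^2565 ≡ 39048·7562·13731·32113 ≡ 1 (mod 41041).
x_0 = 32113^2565 mod 41041 = 1.
x_0 = 1, so 32113 is not a witness.

no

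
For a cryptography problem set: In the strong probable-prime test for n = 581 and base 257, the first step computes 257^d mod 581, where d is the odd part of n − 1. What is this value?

271

n − 1 = 580 = 2^2 · 145, so s = 2 and d = 145.
257^145 mod 581 = 271.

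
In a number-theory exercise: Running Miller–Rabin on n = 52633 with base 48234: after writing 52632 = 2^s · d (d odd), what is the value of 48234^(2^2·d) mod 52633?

n − 1 = 52632 = 2^3 · 6579, so s = 3 and d = 6579.
x_0 = 48234^6579 mod 52633 = 49029.
x_1 = 49029^2 mod 52633 = 41098.
x_2 = 41098^2 mod 52633 = 1.

1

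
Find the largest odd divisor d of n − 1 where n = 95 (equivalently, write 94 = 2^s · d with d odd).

47

Halving: 94 → 47; 47 is odd.
So 94 = 2^1 · 47.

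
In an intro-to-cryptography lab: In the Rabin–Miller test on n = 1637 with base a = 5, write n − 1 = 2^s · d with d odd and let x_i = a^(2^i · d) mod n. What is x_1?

1636

n − 1 = 1636 = 2^2 · 409, so s = 2 and d = 409.
x_0 = 5^409 mod 1637 = 1321.
x_1 = 1321^2 mod 1637 = 1636.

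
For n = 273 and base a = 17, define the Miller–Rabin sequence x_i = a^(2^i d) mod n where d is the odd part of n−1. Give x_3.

n − 1 = 272 = 2^4 · 17, so s = 4 and d = 17.
Repeated squaring mod 273: 17^1 ≡ 17, 17^2 ≡ 16, 17^4 ≡ 256, 17^8 ≡ 16, 17^16 ≡ 256.
17 = 16 + 1, so 17^17 ≡ 256·17 ≡ 257 (mod 273).
x_0 = 257.
x_1 = 257^2 mod 273 = 256.
x_2 = 256^2 mod 273 = 16.
x_3 = 16^2 mod 273 = 256.

256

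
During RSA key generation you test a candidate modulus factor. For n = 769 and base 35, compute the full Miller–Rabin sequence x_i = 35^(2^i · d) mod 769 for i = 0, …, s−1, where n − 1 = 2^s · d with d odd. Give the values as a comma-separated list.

n − 1 = 768 = 2^8 · 3, so s = 8 and d = 3.
x_0 = 35^3 mod 769 = 580.
x_1 = 580^2 mod 769 = 347.
x_2 = 347^2 mod 769 = 445.
x_3 = 445^2 mod 769 = 392.
x_4 = 392^2 mod 769 = 633.
x_5 = 633^2 mod 769 = 40.
x_6 = 40^2 mod 769 = 62.
x_7 = 62^2 mod 769 = 768.

580, 347, 445, 392, 633, 40, 62, 768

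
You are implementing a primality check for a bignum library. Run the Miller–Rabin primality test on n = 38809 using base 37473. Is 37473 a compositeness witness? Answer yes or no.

no

n − 1 = 38808 = 2^3 · 4851, so s = 3 and d = 4851.
x_0 = 37473^4851 mod 38809 = 38808.
x_0 = 38808 ≡ −1, so 37473 is not a witness.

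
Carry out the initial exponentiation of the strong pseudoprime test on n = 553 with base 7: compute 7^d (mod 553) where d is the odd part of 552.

n − 1 = 552 = 2^3 · 69, so s = 3 and d = 69.
7^69 mod 553 = 112.

112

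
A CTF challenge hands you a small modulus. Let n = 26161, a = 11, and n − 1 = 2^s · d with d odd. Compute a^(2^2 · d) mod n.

26160

n − 1 = 26160 = 2^4 · 1635, so s = 4 and d = 1635.
x_0 = 11^1635 mod 26161 = 7087.
x_1 = 7087^2 mod 26161 = 22610.
x_2 = 22610^2 mod 26161 = 26160.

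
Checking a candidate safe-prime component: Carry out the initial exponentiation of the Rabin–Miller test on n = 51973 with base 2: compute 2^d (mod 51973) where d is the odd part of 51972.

n − 1 = 51972 = 2^2 · 12993, so s = 2 and d = 12993.
2^12993 mod 51973 = 1838.

1838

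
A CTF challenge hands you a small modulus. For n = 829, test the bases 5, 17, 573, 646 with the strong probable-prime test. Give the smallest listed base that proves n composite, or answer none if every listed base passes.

n − 1 = 828 = 2^2 · 207, so s = 2 and d = 207.
Base 5: x_0 = 5^207 mod 829 = 1. x_0 = 1, so 5 is not a witness.
Base 17: x_0 = 17^207 mod 829 = 1. x_0 = 1, so 17 is not a witness.
Base 573: x_0 = 573^207 mod 829 = 828. x_0 = 828 ≡ −1, so 573 is not a witness.
Base 646: x_0 = 646^207 mod 829 = 1. x_0 = 1, so 646 is not a witness.
No listed base is a witness for 829.

none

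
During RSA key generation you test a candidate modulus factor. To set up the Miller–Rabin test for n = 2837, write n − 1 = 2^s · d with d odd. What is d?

709

Halving: 2836 → 1418 → 709; 709 is odd.
So 2836 = 2^2 · 709.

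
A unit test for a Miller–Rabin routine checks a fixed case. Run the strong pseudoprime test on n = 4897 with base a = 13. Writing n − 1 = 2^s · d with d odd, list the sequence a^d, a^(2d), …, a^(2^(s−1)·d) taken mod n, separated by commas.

n − 1 = 4896 = 2^5 · 153, so s = 5 and d = 153.
x_0 = 13^153 mod 4897 = 1627.
x_1 = 1627^2 mod 4897 = 2749.
x_2 = 2749^2 mod 4897 = 930.
x_3 = 930^2 mod 4897 = 3028.
x_4 = 3028^2 mod 4897 = 1600.

1627, 2749, 930, 3028, 1600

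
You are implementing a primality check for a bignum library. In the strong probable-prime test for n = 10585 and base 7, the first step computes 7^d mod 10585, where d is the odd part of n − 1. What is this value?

5453

n − 1 = 10584 = 2^3 · 1323, so s = 3 and d = 1323.
Repeated squaring mod 10585: 7^1 ≡ 7, 7^2 ≡ 49, 7^4 ≡ 2401, 7^8 ≡ 6561, 7^16 ≡ 8111, 7^32 ≡ 2546, 7^64 ≡ 4096, 7^128 ≡ 10576, 7^256 ≡ 81, 7^512 ≡ 6561, 7^1024 ≡ 8111.
1323 = 1024 + 256 + 32 + 8 + 2 + 1, so 7^1323 ≡ 8111·81·2546·6561·49·7 ≡ 5453 (mod 10585).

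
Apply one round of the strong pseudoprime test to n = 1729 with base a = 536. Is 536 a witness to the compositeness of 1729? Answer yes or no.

no

n − 1 = 1728 = 2^6 · 27, so s = 6 and d = 27.
Repeated squaring mod 1729: 536^1 ≡ 536, 536^2 ≡ 282, 536^4 ≡ 1719, 536^8 ≡ 100, 536^16 ≡ 1355.
27 = 16 + 8 + 2 + 1, so 536^27 ≡ 1355·100·282·536 ≡ 1 (mod 1729).
x_0 = 536^27 mod 1729 = 1.
x_0 = 1, so 536 is not a witness.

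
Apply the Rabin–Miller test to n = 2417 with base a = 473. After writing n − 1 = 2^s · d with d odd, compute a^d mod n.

67

n − 1 = 2416 = 2^4 · 151, so s = 4 and d = 151.
473^151 mod 2417 = 67.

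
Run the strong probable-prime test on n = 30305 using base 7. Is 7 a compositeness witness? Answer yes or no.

yes

n − 1 = 30304 = 2^5 · 947, so s = 5 and d = 947.
x_0 = 7^947 mod 30305 = 18783.
x_0 is neither 1 nor 30304, so continue squaring.
x_1 = 18783^2 mod 30305 = 20584.
x_2 = 20584^2 mod 30305 = 6851.
x_3 = 6851^2 mod 30305 = 24061.
x_4 = 24061^2 mod 30305 = 15306.
Reached i = s−1 = 4 without hitting −1: 7 is a Miller–Rabin witness and 30305 is composite.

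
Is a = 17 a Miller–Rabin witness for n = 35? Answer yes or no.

yes

n − 1 = 34 = 2^1 · 17, so s = 1 and d = 17.
Repeated squaring mod 35: 17^1 ≡ 17, 17^2 ≡ 9, 17^4 ≡ 11, 17^8 ≡ 16, 17^16 ≡ 11.
17 = 16 + 1, so 17^17 ≡ 11·17 ≡ 12 (mod 35).
x_0 = 17^17 mod 35 = 12.
x_0 ∉ {1, 34} and s = 1, so 17 is a Miller–Rabin witness and 35 is composite.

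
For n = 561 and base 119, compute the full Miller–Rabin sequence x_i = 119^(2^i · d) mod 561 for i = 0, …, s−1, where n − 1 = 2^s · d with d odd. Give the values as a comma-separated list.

n − 1 = 560 = 2^4 · 35, so s = 4 and d = 35.
x_0 = 119^35 mod 561 = 221.
x_1 = 221^2 mod 561 = 34.
x_2 = 34^2 mod 561 = 34.
x_3 = 34^2 mod 561 = 34.

221, 34, 34, 34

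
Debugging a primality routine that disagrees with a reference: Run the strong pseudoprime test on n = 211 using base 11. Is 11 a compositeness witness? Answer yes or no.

n − 1 = 210 = 2^1 · 105, so s = 1 and d = 105.
x_0 = 11^105 mod 211 = 1.
x_0 = 1, so 11 is not a witness.

no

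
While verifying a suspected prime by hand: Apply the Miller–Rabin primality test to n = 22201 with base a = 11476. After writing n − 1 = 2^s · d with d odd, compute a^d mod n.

n − 1 = 22200 = 2^3 · 2775, so s = 3 and d = 2775.
11476^2775 mod 22201 = 14111.

14111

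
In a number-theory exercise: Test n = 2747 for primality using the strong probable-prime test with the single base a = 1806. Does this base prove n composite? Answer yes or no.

n − 1 = 2746 = 2^1 · 1373, so s = 1 and d = 1373.
x_0 = 1806^1373 mod 2747 = 484.
x_0 ∉ {1, 2746} and s = 1, so 1806 is a Miller–Rabin witness and 2747 is composite.

yes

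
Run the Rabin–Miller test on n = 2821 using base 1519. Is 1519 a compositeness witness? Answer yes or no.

n − 1 = 2820 = 2^2 · 705, so s = 2 and d = 705.
x_0 = 1519^705 mod 2821 = 2387.
x_0 is neither 1 nor 2820, so continue squaring.
x_1 = 2387^2 mod 2821 = 2170.
Reached i = s−1 = 1 without hitting −1: 1519 is a Miller–Rabin witness and 2821 is composite.

yes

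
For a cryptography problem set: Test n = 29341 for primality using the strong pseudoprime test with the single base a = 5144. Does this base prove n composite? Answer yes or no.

no

n − 1 = 29340 = 2^2 · 7335, so s = 2 and d = 7335.
x_0 = 5144^7335 mod 29341 = 1.
x_0 = 1, so 5144 is not a witness.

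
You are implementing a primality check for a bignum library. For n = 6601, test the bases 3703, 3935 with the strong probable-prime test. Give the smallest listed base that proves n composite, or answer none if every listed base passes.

n − 1 = 6600 = 2^3 · 825, so s = 3 and d = 825.
Base 3703: x_0 = 3703^825 mod 6601 = 6440. x_0 is neither 1 nor 6600, so continue squaring. x_1 = 6440^2 mod 6601 = 6118. x_2 = 6118^2 mod 6601 = 2254. Reached i = s−1 = 2 without hitting −1: 3703 is a Miller–Rabin witness and 6601 is composite.
Base 3935: x_0 = 3935^825 mod 6601 = 4509. x_0 is neither 1 nor 6600, so continue squaring. x_1 = 4509^2 mod 6601 = 1. x_1 = 1 but x_0 ≠ ±1, a nontrivial square root of 1 — 3935 is a witness and 6601 is composite.
The smallest witness among the given bases is 3703.

3703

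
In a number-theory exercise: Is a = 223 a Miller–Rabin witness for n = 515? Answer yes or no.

n − 1 = 514 = 2^1 · 257, so s = 1 and d = 257.
By repeated squaring, 223^257 ≡ 83 (mod 515).
x_0 = 223^257 mod 515 = 83.
x_0 ∉ {1, 514} and s = 1, so 223 is a Miller–Rabin witness and 515 is composite.

yes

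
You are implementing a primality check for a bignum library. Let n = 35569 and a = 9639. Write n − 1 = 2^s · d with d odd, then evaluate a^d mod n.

25064

n − 1 = 35568 = 2^4 · 2223, so s = 4 and d = 2223.
9639^2223 mod 35569 = 25064.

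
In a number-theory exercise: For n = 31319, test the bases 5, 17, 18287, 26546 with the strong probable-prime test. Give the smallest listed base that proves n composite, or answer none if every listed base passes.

none

n − 1 = 31318 = 2^1 · 15659, so s = 1 and d = 15659.
Base 5: x_0 = 5^15659 mod 31319 = 1. x_0 = 1, so 5 is not a witness.
Base 17: x_0 = 17^15659 mod 31319 = 31318. x_0 = 31318 ≡ −1, so 17 is not a witness.
Base 18287: x_0 = 18287^15659 mod 31319 = 1. x_0 = 1, so 18287 is not a witness.
Base 26546: x_0 = 26546^15659 mod 31319 = 31318. x_0 = 31318 ≡ −1, so 26546 is not a witness.
No listed base is a witness for 31319.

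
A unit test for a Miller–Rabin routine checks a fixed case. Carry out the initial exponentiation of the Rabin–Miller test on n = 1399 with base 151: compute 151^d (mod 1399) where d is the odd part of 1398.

1398

n − 1 = 1398 = 2^1 · 699, so s = 1 and d = 699.
151^699 mod 1399 = 1398.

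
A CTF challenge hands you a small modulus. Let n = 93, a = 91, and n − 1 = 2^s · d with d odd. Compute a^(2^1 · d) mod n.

64

n − 1 = 92 = 2^2 · 23, so s = 2 and d = 23.
x_0 = 91^23 mod 93 = 85.
x_1 = 85^2 mod 93 = 64.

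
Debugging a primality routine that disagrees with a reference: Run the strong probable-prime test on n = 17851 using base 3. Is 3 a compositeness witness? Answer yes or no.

no

n − 1 = 17850 = 2^1 · 8925, so s = 1 and d = 8925.
x_0 = 3^8925 mod 17851 = 17850.
x_0 = 17850 ≡ −1, so 3 is not a witness.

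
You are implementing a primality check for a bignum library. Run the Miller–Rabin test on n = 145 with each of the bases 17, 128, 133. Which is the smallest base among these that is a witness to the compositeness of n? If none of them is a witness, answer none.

n − 1 = 144 = 2^4 · 9, so s = 4 and d = 9.
Base 17: x_0 = 17^9 mod 145 = 17. x_0 is neither 1 nor 144, so continue squaring. x_1 = 17^2 mod 145 = 144. x_1 ≡ −1, so 17 is not a witness.
Base 128: x_0 = 128^9 mod 145 = 128. x_0 is neither 1 nor 144, so continue squaring. x_1 = 128^2 mod 145 = 144. x_1 ≡ −1, so 128 is not a witness.
Base 133: x_0 = 133^9 mod 145 = 133. x_0 is neither 1 nor 144, so continue squaring. x_1 = 133^2 mod 145 = 144. x_1 ≡ −1, so 133 is not a witness.
No listed base is a witness for 145.

none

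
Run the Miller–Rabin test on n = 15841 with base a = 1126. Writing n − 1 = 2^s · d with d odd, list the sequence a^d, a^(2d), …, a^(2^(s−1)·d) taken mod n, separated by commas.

n − 1 = 15840 = 2^5 · 495, so s = 5 and d = 495.
x_0 = 1126^495 mod 15841 = 6852.
x_1 = 6852^2 mod 15841 = 13021.
x_2 = 13021^2 mod 15841 = 218.
x_3 = 218^2 mod 15841 = 1.
x_4 = 1^2 mod 15841 = 1.

6852, 13021, 218, 1, 1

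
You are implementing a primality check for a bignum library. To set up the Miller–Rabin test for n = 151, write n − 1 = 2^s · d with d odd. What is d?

75

Halving: 150 → 75; 75 is odd.
So 150 = 2^1 · 75.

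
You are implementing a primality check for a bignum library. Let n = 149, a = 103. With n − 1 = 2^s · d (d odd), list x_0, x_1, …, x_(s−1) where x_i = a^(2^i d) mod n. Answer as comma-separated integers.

148, 1

n − 1 = 148 = 2^2 · 37, so s = 2 and d = 37.
x_0 = 103^37 mod 149 = 148.
x_1 = 148^2 mod 149 = 1.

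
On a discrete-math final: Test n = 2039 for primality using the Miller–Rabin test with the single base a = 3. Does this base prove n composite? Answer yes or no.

no

n − 1 = 2038 = 2^1 · 1019, so s = 1 and d = 1019.
x_0 = 3^1019 mod 2039 = 1.
x_0 = 1, so 3 is not a witness.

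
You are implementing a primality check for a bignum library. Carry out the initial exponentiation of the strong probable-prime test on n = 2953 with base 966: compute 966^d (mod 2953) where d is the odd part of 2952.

2014

n − 1 = 2952 = 2^3 · 369, so s = 3 and d = 369.
966^369 mod 2953 = 2014.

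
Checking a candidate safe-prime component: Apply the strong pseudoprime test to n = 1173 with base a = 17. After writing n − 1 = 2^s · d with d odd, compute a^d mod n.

n − 1 = 1172 = 2^2 · 293, so s = 2 and d = 293.
17^293 mod 1173 = 986.

986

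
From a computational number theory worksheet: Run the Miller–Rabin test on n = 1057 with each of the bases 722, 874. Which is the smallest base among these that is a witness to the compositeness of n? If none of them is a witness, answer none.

n − 1 = 1056 = 2^5 · 33, so s = 5 and d = 33.
Base 722: x_0 = 722^33 mod 1057 = 1. x_0 = 1, so 722 is not a witness.
Base 874: x_0 = 874^33 mod 1057 = 1056. x_0 = 1056 ≡ −1, so 874 is not a witness.
No listed base is a witness for 1057.

none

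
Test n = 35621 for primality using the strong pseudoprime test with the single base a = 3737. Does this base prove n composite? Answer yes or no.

yes

n − 1 = 35620 = 2^2 · 8905, so s = 2 and d = 8905.
x_0 = 3737^8905 mod 35621 = 28418.
x_0 is neither 1 nor 35620, so continue squaring.
x_1 = 28418^2 mod 35621 = 19033.
Reached i = s−1 = 1 without hitting −1: 3737 is a Miller–Rabin witness and 35621 is composite.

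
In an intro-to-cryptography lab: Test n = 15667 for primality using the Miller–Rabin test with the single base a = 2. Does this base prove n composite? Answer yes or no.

n − 1 = 15666 = 2^1 · 7833, so s = 1 and d = 7833.
x_0 = 2^7833 mod 15667 = 15666.
x_0 = 15666 ≡ −1, so 2 is not a witness.

no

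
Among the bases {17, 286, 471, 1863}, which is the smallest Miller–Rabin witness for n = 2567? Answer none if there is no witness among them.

17

n − 1 = 2566 = 2^1 · 1283, so s = 1 and d = 1283.
Base 17: x_0 = 17^1283 mod 2567 = 1683. x_0 ∉ {1, 2566} and s = 1, so 17 is a Miller–Rabin witness and 2567 is composite.
Base 286: x_0 = 286^1283 mod 2567 = 449. x_0 ∉ {1, 2566} and s = 1, so 286 is a Miller–Rabin witness and 2567 is composite.
Base 471: x_0 = 471^1283 mod 2567 = 810. x_0 ∉ {1, 2566} and s = 1, so 471 is a Miller–Rabin witness and 2567 is composite.
Base 1863: x_0 = 1863^1283 mod 2567 = 14. x_0 ∉ {1, 2566} and s = 1, so 1863 is a Miller–Rabin witness and 2567 is composite.
The smallest witness among the given bases is 17.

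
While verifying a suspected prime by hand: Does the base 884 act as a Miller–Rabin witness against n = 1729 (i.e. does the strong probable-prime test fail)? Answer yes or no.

yes

n − 1 = 1728 = 2^6 · 27, so s = 6 and d = 27.
x_0 = 884^27 mod 1729 = 1443.
x_0 is neither 1 nor 1728, so continue squaring.
x_1 = 1443^2 mod 1729 = 533.
x_2 = 533^2 mod 1729 = 533.
x_3 = 533^2 mod 1729 = 533.
x_4 = 533^2 mod 1729 = 533.
x_5 = 533^2 mod 1729 = 533.
Reached i = s−1 = 5 without hitting −1: 884 is a Miller–Rabin witness and 1729 is composite.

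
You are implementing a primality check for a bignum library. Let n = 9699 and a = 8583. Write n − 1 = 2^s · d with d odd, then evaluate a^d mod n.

n − 1 = 9698 = 2^1 · 4849, so s = 1 and d = 4849.
8583^4849 mod 9699 = 4581.

4581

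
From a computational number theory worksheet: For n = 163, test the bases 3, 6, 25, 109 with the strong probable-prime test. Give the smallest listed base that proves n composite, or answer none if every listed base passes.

none

n − 1 = 162 = 2^1 · 81, so s = 1 and d = 81.
Base 3: x_0 = 3^81 mod 163 = 162. x_0 = 162 ≡ −1, so 3 is not a witness.
Base 6: x_0 = 6^81 mod 163 = 1. x_0 = 1, so 6 is not a witness.
Base 25: x_0 = 25^81 mod 163 = 1. x_0 = 1, so 25 is not a witness.
Base 109: x_0 = 109^81 mod 163 = 162. x_0 = 162 ≡ −1, so 109 is not a witness.
No listed base is a witness for 163.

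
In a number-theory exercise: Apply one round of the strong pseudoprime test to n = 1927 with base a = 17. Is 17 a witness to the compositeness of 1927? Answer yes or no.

n − 1 = 1926 = 2^1 · 963, so s = 1 and d = 963.
x_0 = 17^963 mod 1927 = 690.
x_0 ∉ {1, 1926} and s = 1, so 17 is a Miller–Rabin witness and 1927 is composite.

yes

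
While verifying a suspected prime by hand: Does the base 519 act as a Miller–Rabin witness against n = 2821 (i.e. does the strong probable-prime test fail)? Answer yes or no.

n − 1 = 2820 = 2^2 · 705, so s = 2 and d = 705.
Repeated squaring mod 2821: 519^1 ≡ 519, 519^2 ≡ 1366, 519^4 ≡ 1275, 519^8 ≡ 729, 519^16 ≡ 1093, 519^32 ≡ 1366, 519^64 ≡ 1275, 519^128 ≡ 729, 519^256 ≡ 1093, 519^512 ≡ 1366.
705 = 512 + 128 + 64 + 1, so 519^705 ≡ 1366·729·1275·519 ≡ 1611 (mod 2821).
x_0 = 519^705 mod 2821 = 1611.
x_0 is neither 1 nor 2820, so continue squaring.
x_1 = 1611^2 mod 2821 = 1.
x_1 = 1 but x_0 ≠ ±1, a nontrivial square root of 1 — 519 is a witness and 2821 is composite.

yes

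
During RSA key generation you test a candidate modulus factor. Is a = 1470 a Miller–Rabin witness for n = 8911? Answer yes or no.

yes

n − 1 = 8910 = 2^1 · 4455, so s = 1 and d = 4455.
x_0 = 1470^4455 mod 8911 = 1540.
x_0 ∉ {1, 8910} and s = 1, so 1470 is a Miller–Rabin witness and 8911 is composite.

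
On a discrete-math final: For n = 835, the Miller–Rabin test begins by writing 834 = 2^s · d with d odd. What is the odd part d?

417

Halving: 834 → 417; 417 is odd.
So 834 = 2^1 · 417.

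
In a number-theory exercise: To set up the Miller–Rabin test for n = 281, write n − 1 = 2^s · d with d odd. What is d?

Halving: 280 → 140 → 70 → 35; 35 is odd.
So 280 = 2^3 · 35.

35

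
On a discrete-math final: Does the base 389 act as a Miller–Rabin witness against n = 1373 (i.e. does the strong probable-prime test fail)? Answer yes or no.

no

n − 1 = 1372 = 2^2 · 343, so s = 2 and d = 343.
Repeated squaring mod 1373: 389^1 ≡ 389, 389^2 ≡ 291, 389^4 ≡ 928, 389^8 ≡ 313, 389^16 ≡ 486, 389^32 ≡ 40, 389^64 ≡ 227, 389^128 ≡ 728, 389^256 ≡ 6.
343 = 256 + 64 + 16 + 4 + 2 + 1, so 389^343 ≡ 6·227·486·928·291·389 ≡ 1 (mod 1373).
x_0 = 389^343 mod 1373 = 1.
x_0 = 1, so 389 is not a witness.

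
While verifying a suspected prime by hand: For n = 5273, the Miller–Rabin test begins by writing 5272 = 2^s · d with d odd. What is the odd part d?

659

Halving: 5272 → 2636 → 1318 → 659; 659 is odd.
So 5272 = 2^3 · 659.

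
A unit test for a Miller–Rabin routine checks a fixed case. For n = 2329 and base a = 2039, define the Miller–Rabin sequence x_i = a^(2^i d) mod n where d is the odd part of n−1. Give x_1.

n − 1 = 2328 = 2^3 · 291, so s = 3 and d = 291.
x_0 = 2039^291 mod 2329 = 2073.
x_1 = 2073^2 mod 2329 = 324.

324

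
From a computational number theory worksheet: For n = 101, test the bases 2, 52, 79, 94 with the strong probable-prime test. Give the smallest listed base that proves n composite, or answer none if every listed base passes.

n − 1 = 100 = 2^2 · 25, so s = 2 and d = 25.
Base 2: x_0 = 2^25 mod 101 = 10. x_0 is neither 1 nor 100, so continue squaring. x_1 = 10^2 mod 101 = 100. x_1 ≡ −1, so 2 is not a witness.
Base 52: x_0 = 52^25 mod 101 = 1. x_0 = 1, so 52 is not a witness.
Base 79: x_0 = 79^25 mod 101 = 1. x_0 = 1, so 79 is not a witness.
Base 94: x_0 = 94^25 mod 101 = 91. x_0 is neither 1 nor 100, so continue squaring. x_1 = 91^2 mod 101 = 100. x_1 ≡ −1, so 94 is not a witness.
No listed base is a witness for 101.

none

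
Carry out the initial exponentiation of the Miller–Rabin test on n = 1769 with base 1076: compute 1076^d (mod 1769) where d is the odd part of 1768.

507

n − 1 = 1768 = 2^3 · 221, so s = 3 and d = 221.
1076^221 mod 1769 = 507.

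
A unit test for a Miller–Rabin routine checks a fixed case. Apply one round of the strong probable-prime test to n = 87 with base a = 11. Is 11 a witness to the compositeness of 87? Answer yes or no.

yes

n − 1 = 86 = 2^1 · 43, so s = 1 and d = 43.
x_0 = 11^43 mod 87 = 47.
x_0 ∉ {1, 86} and s = 1, so 11 is a Miller–Rabin witness and 87 is composite.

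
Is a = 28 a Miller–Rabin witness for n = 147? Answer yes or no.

yes

n − 1 = 146 = 2^1 · 73, so s = 1 and d = 73.
x_0 = 28^73 mod 147 = 49.
x_0 ∉ {1, 146} and s = 1, so 28 is a Miller–Rabin witness and 147 is composite.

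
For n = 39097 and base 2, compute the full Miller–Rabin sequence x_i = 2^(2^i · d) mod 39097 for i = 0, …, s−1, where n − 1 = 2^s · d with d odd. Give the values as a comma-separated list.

n − 1 = 39096 = 2^3 · 4887, so s = 3 and d = 4887.
x_0 = 2^4887 mod 39097 = 10703.
x_1 = 10703^2 mod 39097 = 39096.
x_2 = 39096^2 mod 39097 = 1.

10703, 39096, 1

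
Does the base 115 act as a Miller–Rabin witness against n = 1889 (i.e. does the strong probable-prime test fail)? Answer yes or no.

n − 1 = 1888 = 2^5 · 59, so s = 5 and d = 59.
Repeated squaring mod 1889: 115^1 ≡ 115, 115^2 ≡ 2, 115^4 ≡ 4, 115^8 ≡ 16, 115^16 ≡ 256, 115^32 ≡ 1310.
59 = 32 + 16 + 8 + 2 + 1, so 115^59 ≡ 1310·256·16·2·115 ≡ 1431 (mod 1889).
x_0 = 115^59 mod 1889 = 1431.
x_0 is neither 1 nor 1888, so continue squaring.
x_1 = 1431^2 mod 1889 = 85.
x_2 = 85^2 mod 1889 = 1558.
x_3 = 1558^2 mod 1889 = 1888.
x_3 ≡ −1, so 115 is not a witness.

no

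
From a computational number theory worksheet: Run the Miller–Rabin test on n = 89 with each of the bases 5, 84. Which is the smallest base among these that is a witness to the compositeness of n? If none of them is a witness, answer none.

none

n − 1 = 88 = 2^3 · 11, so s = 3 and d = 11.
Base 5: x_0 = 5^11 mod 89 = 55. x_0 is neither 1 nor 88, so continue squaring. x_1 = 55^2 mod 89 = 88. x_1 ≡ −1, so 5 is not a witness.
Base 84: x_0 = 84^11 mod 89 = 34. x_0 is neither 1 nor 88, so continue squaring. x_1 = 34^2 mod 89 = 88. x_1 ≡ −1, so 84 is not a witness.
No listed base is a witness for 89.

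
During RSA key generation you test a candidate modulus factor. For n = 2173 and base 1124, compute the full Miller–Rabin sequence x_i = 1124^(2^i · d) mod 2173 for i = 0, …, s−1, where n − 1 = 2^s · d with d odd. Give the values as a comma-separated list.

1811, 664

n − 1 = 2172 = 2^2 · 543, so s = 2 and d = 543.
x_0 = 1124^543 mod 2173 = 1811.
x_1 = 1811^2 mod 2173 = 664.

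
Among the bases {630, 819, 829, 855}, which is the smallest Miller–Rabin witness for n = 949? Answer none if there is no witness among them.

819

n − 1 = 948 = 2^2 · 237, so s = 2 and d = 237.
Base 630: x_0 = 630^237 mod 949 = 265. x_0 is neither 1 nor 948, so continue squaring. x_1 = 265^2 mod 949 = 948. x_1 ≡ −1, so 630 is not a witness.
Base 819: x_0 = 819^237 mod 949 = 884. x_0 is neither 1 nor 948, so continue squaring. x_1 = 884^2 mod 949 = 429. Reached i = s−1 = 1 without hitting −1: 819 is a Miller–Rabin witness and 949 is composite.
Base 829: x_0 = 829^237 mod 949 = 532. x_0 is neither 1 nor 948, so continue squaring. x_1 = 532^2 mod 949 = 222. Reached i = s−1 = 1 without hitting −1: 829 is a Miller–Rabin witness and 949 is composite.
Base 855: x_0 = 855^237 mod 949 = 168. x_0 is neither 1 nor 948, so continue squaring. x_1 = 168^2 mod 949 = 703. Reached i = s−1 = 1 without hitting −1: 855 is a Miller–Rabin witness and 949 is composite.
The smallest witness among the given bases is 819.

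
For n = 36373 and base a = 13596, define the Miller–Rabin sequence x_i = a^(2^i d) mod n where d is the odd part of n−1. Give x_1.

36372

n − 1 = 36372 = 2^2 · 9093, so s = 2 and d = 9093.
x_0 = 13596^9093 mod 36373 = 19785.
x_1 = 19785^2 mod 36373 = 36372.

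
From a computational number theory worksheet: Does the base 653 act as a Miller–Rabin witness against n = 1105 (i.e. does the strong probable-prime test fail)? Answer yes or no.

n − 1 = 1104 = 2^4 · 69, so s = 4 and d = 69.
x_0 = 653^69 mod 1105 = 963.
x_0 is neither 1 nor 1104, so continue squaring.
x_1 = 963^2 mod 1105 = 274.
x_2 = 274^2 mod 1105 = 1041.
x_3 = 1041^2 mod 1105 = 781.
Reached i = s−1 = 3 without hitting −1: 653 is a Miller–Rabin witness and 1105 is composite.

yes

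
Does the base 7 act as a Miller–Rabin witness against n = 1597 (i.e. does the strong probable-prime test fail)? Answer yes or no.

no

n − 1 = 1596 = 2^2 · 399, so s = 2 and d = 399.
x_0 = 7^399 mod 1597 = 1596.
x_0 = 1596 ≡ −1, so 7 is not a witness.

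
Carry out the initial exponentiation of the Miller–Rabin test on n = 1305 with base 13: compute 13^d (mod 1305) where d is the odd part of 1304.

n − 1 = 1304 = 2^3 · 163, so s = 3 and d = 163.
13^163 mod 1305 = 382.

382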